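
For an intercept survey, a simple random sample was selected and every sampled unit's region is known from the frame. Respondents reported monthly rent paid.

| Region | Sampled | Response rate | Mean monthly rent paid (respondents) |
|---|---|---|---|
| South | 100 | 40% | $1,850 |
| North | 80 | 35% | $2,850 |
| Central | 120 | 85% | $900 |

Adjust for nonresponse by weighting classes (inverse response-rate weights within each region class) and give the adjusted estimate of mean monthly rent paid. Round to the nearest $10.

$1,740

Each respondent's weight = sampled/responded in their class; summing within a class gives n_sampled, so:
  South: 100 × 1850 = 185,000
  North: 80 × 2850 = 228,000
  Central: 120 × 900 = 108,000
Adjusted estimate = 521,000 / 300 = 1736.67 → $1,740.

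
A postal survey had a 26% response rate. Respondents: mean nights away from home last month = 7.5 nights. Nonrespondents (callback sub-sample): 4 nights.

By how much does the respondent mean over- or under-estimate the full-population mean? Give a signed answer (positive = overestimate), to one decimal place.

Nonresponse fraction = 1 − 0.26 = 0.74.
Bias = (nonresponse fraction) × (respondent mean − nonrespondent mean)
     = 0.74 × (7.5 − 4) = 0.74 × 3.5 = 2.59.

+2.6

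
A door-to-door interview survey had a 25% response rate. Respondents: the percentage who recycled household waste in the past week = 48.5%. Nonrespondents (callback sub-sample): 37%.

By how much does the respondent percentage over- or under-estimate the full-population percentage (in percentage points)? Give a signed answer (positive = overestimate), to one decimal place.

+8.6 percentage points

Nonresponse fraction = 1 − 0.25 = 0.75.
Bias = (nonresponse fraction) × (respondent percentage − nonrespondent percentage)
     = 0.75 × (48.5 − 37) = 0.75 × 11.5 = 8.625.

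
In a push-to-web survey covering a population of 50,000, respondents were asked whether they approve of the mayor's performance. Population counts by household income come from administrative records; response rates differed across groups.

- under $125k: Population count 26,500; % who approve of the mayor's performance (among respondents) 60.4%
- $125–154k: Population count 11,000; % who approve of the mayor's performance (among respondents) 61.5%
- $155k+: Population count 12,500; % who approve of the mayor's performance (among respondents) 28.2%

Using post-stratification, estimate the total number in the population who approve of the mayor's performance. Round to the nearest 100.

26,300

Estimated count per cell = population count × respondent percentage:
  under $125k: 26,500 × 60.4% = 16,006
  $125–154k: 11,000 × 61.5% = 6765
  $155k+: 12,500 × 28.2% = 3525
Estimated total = 26,296 → 26,300.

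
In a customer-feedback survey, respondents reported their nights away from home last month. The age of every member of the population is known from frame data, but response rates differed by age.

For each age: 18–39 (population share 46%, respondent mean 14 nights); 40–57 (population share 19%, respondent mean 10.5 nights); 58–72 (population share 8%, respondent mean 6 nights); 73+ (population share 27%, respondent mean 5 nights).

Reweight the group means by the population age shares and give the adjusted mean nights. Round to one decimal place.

10.3

Reweight to the known age distribution:
  18–39: 0.46 × 14 = 6.44
  40–57: 0.19 × 10.5 = 1.995
  58–72: 0.08 × 6 = 0.48
  73+: 0.27 × 5 = 1.35
Post-stratified estimate = 10.265 → 10.3.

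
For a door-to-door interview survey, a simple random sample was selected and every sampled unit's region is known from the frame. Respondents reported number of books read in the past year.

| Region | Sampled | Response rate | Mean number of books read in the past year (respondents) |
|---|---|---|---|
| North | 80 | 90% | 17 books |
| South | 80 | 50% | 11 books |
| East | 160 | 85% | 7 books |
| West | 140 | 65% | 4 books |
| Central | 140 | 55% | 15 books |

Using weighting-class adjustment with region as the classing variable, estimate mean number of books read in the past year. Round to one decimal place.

10.0

With weight = n_sampled/n_responded per class, the weighted class total is n_sampled:
  North: 80 × 17 = 1360
  South: 80 × 11 = 880
  East: 160 × 7 = 1120
  West: 140 × 4 = 560
  Central: 140 × 15 = 2100
Adjusted estimate = 6020 / 600 = 10.0333 → 10.0.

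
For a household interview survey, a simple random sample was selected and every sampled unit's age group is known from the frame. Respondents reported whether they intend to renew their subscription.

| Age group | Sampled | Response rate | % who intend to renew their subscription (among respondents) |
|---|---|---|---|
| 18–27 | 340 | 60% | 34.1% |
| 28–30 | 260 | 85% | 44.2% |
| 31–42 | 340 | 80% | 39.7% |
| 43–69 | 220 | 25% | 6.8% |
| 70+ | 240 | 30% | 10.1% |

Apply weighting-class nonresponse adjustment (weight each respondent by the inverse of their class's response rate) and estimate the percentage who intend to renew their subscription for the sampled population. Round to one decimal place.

28.9%

Each respondent's weight = sampled/responded in their class; summing within a class gives n_sampled, so:
  18–27: 340 × 34.1 = 11,594
  28–30: 260 × 44.2 = 11,492
  31–42: 340 × 39.7 = 13498
  43–69: 220 × 6.8 = 1496
  70+: 240 × 10.1 = 2424
Adjusted estimate = 40,504 / 1,400 = 28.9314 → 28.9%.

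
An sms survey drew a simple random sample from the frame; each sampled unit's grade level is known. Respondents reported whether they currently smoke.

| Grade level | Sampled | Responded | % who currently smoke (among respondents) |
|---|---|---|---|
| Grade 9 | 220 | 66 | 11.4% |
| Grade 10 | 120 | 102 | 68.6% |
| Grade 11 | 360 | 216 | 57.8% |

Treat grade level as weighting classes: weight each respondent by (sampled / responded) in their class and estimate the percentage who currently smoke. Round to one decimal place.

Response rates by class: Grade 9 66/220 = 30%, Grade 10 102/120 = 85%, Grade 11 216/360 = 60%.
Each respondent's weight = sampled/responded in their class; summing within a class gives n_sampled, so:
  Grade 9: 220 × 11.4 = 2508
  Grade 10: 120 × 68.6 = 8232
  Grade 11: 360 × 57.8 = 20,808
Adjusted estimate = 31,548 / 700 = 45.0686 → 45.1%.

45.1%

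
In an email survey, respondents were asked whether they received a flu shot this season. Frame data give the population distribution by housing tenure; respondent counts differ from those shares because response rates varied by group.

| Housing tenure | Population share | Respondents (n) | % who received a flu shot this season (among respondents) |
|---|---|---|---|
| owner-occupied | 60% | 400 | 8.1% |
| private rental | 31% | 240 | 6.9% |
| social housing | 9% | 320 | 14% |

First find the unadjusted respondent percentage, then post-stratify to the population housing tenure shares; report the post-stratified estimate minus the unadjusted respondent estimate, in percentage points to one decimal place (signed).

-1.5 percentage points

Without adjustment, the pooled respondent share is:
  (400/960)×8.1 + (240/960)×6.9 + (320/960)×14 = 9.7667%
Post-stratifying to population shares instead:
  0.6×8.1 + 0.31×6.9 + 0.09×14 = 8.259%
Difference = 8.259 − 9.7667 = -1.5077 pp.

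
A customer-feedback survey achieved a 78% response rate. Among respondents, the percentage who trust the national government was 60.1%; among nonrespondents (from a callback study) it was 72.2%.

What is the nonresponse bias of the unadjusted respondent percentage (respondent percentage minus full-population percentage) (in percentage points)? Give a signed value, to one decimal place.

Nonresponse fraction = 1 − 0.78 = 0.22.
Bias = (nonresponse fraction) × (respondent percentage − nonrespondent percentage)
     = 0.22 × (60.1 − 72.2) = 0.22 × -12.1 = -2.662.

-2.7 percentage points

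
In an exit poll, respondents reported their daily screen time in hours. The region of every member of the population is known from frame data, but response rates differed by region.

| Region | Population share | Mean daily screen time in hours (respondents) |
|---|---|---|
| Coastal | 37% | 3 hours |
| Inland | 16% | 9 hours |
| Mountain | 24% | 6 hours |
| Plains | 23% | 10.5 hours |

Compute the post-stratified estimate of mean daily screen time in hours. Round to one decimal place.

6.4

Each cell contributes population-share × respondent value:
  Coastal: 0.37 × 3 = 1.11
  Inland: 0.16 × 9 = 1.44
  Mountain: 0.24 × 6 = 1.44
  Plains: 0.23 × 10.5 = 2.415
Post-stratified estimate = 6.405 → 6.4.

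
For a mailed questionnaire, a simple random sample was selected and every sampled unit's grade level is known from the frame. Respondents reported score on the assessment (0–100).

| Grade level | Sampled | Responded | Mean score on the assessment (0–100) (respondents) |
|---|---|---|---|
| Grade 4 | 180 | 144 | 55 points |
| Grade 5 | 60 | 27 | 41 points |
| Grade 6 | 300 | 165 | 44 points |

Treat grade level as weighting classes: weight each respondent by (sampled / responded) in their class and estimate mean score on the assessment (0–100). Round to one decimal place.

47.3

Class response rates: Grade 4 144/180 = 80%, Grade 5 27/60 = 45%, Grade 6 165/300 = 55%.
Weighting each respondent by the inverse class response rate inflates each class back to its sampled size, so the class weight is n_sampled:
  Grade 4: 180 × 55 = 9900
  Grade 5: 60 × 41 = 2460
  Grade 6: 300 × 44 = 13,200
Adjusted estimate = 25,560 / 540 = 47.3333 → 47.3.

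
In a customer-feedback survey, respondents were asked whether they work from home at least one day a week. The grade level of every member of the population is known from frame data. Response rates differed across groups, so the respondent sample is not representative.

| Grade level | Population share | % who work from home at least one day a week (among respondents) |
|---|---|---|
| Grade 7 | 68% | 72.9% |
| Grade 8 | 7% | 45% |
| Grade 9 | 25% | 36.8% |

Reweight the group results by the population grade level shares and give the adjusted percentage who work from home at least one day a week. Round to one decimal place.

61.9%

Reweight to the known grade level distribution:
  Grade 7: 0.68 × 72.9 = 49.572
  Grade 8: 0.07 × 45 = 3.15
  Grade 9: 0.25 × 36.8 = 9.2
Post-stratified estimate = 61.922 → 61.9%.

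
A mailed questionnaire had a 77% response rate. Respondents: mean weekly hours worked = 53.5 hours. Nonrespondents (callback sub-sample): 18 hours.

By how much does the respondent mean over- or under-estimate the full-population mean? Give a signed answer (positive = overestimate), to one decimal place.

+8.2

Nonresponse fraction = 1 − 0.77 = 0.23.
Bias = (nonresponse fraction) × (respondent mean − nonrespondent mean)
     = 0.23 × (53.5 − 18) = 0.23 × 35.5 = 8.165.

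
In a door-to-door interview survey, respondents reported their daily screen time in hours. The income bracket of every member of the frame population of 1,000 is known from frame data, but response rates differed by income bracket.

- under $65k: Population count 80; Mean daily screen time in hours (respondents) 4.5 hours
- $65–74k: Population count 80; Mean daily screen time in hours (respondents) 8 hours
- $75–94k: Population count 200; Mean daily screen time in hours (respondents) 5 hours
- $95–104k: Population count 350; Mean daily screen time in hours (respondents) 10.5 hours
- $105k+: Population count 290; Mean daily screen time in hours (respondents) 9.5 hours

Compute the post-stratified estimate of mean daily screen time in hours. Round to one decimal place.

8.4

Each cell contributes population-share × respondent value:
  under $65k: (80/1,000) × 4.5 = 0.36
  $65–74k: (80/1,000) × 8 = 0.64
  $75–94k: (200/1,000) × 5 = 1
  $95–104k: (350/1,000) × 10.5 = 3.675
  $105k+: (290/1,000) × 9.5 = 2.755
Post-stratified estimate = 8.43 → 8.4.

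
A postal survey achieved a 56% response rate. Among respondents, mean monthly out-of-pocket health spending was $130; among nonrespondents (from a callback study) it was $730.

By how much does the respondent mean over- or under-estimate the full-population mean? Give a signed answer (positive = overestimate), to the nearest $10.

Nonresponse fraction = 1 − 0.56 = 0.44.
Bias = (nonresponse fraction) × (respondent mean − nonrespondent mean)
     = 0.44 × (130 − 730) = 0.44 × -600 = -264.

-$260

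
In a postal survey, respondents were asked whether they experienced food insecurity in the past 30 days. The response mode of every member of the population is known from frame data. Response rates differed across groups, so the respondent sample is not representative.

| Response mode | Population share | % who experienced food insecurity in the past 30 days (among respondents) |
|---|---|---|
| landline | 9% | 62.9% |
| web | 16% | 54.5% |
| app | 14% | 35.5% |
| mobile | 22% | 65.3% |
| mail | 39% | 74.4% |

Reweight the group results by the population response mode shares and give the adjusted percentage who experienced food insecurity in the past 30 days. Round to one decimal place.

Each cell contributes population-share × respondent value:
  landline: 0.09 × 62.9 = 5.661
  web: 0.16 × 54.5 = 8.72
  app: 0.14 × 35.5 = 4.97
  mobile: 0.22 × 65.3 = 14.366
  mail: 0.39 × 74.4 = 29.016
Post-stratified estimate = 62.733 → 62.7%.

62.7%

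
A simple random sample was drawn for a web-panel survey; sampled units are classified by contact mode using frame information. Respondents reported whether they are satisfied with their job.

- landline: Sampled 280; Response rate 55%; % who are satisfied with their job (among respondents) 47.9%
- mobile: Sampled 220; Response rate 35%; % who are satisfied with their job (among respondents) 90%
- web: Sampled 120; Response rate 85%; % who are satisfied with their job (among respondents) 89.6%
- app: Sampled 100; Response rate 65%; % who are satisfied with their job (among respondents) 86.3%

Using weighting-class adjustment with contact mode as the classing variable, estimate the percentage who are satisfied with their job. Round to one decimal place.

With weight = n_sampled/n_responded per class, the weighted class total is n_sampled:
  landline: 280 × 47.9 = 13,412
  mobile: 220 × 90 = 19,800
  web: 120 × 89.6 = 10,752
  app: 100 × 86.3 = 8630
Adjusted estimate = 52,594 / 720 = 73.0472 → 73.0%.

73.0%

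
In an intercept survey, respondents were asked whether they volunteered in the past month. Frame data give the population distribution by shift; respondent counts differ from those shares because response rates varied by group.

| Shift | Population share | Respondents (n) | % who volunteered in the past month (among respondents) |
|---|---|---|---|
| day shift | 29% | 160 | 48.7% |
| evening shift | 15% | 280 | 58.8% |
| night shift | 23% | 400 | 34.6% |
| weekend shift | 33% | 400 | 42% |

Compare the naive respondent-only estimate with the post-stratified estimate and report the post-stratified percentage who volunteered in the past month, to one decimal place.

44.8%

Without adjustment, the pooled respondent share is:
  (160/1240)×48.7 + (280/1240)×58.8 + (400/1240)×34.6 + (400/1240)×42 = 44.271%
Post-stratifying to population shares instead:
  0.29×48.7 + 0.15×58.8 + 0.23×34.6 + 0.33×42 = 44.761%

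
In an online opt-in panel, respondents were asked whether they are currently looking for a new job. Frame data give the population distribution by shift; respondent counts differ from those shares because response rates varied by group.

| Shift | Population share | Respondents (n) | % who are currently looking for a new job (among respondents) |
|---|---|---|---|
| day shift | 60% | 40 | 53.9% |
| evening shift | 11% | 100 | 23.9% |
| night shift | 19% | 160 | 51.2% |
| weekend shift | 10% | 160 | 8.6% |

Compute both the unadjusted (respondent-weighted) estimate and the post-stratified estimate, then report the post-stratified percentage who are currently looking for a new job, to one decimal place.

45.6%

Unadjusted (pooled respondent) estimate weights by respondent counts:
  (40/460)×53.9 + (100/460)×23.9 + (160/460)×51.2 + (160/460)×8.6 = 30.6826%
Post-stratified estimate weights by population shares:
  0.6×53.9 + 0.11×23.9 + 0.19×51.2 + 0.1×8.6 = 45.557%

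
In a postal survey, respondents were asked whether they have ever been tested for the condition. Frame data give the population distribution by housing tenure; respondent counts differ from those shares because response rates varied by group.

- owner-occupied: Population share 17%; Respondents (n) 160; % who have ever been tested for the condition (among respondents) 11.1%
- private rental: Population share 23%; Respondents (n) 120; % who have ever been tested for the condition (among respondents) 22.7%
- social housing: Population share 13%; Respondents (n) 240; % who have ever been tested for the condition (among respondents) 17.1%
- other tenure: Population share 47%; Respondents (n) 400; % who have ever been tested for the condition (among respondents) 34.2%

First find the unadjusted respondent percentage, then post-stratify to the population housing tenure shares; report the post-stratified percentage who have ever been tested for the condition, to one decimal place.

Naive respondent-only estimate (weights = respondent counts):
  (160/920)×11.1 + (120/920)×22.7 + (240/920)×17.1 + (400/920)×34.2 = 24.2217%
Post-stratifying to population shares instead:
  0.17×11.1 + 0.23×22.7 + 0.13×17.1 + 0.47×34.2 = 25.405%

25.4%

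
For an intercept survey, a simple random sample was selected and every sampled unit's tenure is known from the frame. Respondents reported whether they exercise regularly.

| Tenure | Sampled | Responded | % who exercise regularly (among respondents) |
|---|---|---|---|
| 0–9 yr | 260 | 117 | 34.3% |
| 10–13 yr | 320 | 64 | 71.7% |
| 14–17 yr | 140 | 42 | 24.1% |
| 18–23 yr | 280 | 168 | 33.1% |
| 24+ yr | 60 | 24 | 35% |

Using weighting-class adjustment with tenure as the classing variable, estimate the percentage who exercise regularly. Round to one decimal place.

44.0%

Response rates by class: 0–9 yr 117/260 = 45%, 10–13 yr 64/320 = 20%, 14–17 yr 42/140 = 30%, 18–23 yr 168/280 = 60%, 24+ yr 24/60 = 40%.
Inverse-response-rate weighting restores each class to its sampled count, so class totals weight by n_sampled:
  0–9 yr: 260 × 34.3 = 8918
  10–13 yr: 320 × 71.7 = 22,944
  14–17 yr: 140 × 24.1 = 3374
  18–23 yr: 280 × 33.1 = 9268
  24+ yr: 60 × 35 = 2100
Adjusted estimate = 46,604 / 1,060 = 43.966 → 44.0%.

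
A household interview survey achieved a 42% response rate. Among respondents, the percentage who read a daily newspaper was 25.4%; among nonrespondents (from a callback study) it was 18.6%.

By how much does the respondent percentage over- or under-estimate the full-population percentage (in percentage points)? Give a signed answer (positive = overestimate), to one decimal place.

Nonresponse fraction = 1 − 0.42 = 0.58.
Bias = (nonresponse fraction) × (respondent percentage − nonrespondent percentage)
     = 0.58 × (25.4 − 18.6) = 0.58 × 6.8 = 3.944.

+3.9 percentage points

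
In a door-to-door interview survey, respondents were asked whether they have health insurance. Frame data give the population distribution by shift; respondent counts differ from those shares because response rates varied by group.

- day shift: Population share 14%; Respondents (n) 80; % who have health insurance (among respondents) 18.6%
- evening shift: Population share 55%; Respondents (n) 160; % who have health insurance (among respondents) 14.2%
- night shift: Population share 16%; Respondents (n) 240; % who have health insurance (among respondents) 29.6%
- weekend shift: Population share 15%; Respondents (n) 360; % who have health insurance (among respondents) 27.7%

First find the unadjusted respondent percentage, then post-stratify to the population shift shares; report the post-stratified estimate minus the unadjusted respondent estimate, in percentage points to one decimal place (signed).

-5.5 percentage points

Without adjustment, the pooled respondent share is:
  (80/840)×18.6 + (160/840)×14.2 + (240/840)×29.6 + (360/840)×27.7 = 24.8048%
Reweighting by population shift shares:
  0.14×18.6 + 0.55×14.2 + 0.16×29.6 + 0.15×27.7 = 19.305%
Difference = 19.305 − 24.8048 = -5.4998 pp.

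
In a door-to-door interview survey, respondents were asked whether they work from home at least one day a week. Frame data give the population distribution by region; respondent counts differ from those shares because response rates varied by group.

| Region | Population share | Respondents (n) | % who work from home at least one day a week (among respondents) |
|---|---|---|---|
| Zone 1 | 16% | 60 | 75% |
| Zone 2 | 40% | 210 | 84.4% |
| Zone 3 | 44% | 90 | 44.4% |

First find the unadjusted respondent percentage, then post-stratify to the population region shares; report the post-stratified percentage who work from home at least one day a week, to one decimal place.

Without adjustment, the pooled respondent share is:
  (60/360)×75 + (210/360)×84.4 + (90/360)×44.4 = 72.8333%
Post-stratifying to population shares instead:
  0.16×75 + 0.4×84.4 + 0.44×44.4 = 65.296%

65.3%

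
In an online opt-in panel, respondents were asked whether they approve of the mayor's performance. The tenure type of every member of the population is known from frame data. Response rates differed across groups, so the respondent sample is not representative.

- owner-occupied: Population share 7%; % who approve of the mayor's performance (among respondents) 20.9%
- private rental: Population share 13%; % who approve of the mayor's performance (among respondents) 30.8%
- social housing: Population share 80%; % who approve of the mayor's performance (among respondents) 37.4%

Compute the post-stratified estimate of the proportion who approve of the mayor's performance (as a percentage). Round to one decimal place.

Weight each group's respondent value by its population share:
  owner-occupied: 0.07 × 20.9 = 1.463
  private rental: 0.13 × 30.8 = 4.004
  social housing: 0.8 × 37.4 = 29.92
Post-stratified estimate = 35.387 → 35.4%.

35.4%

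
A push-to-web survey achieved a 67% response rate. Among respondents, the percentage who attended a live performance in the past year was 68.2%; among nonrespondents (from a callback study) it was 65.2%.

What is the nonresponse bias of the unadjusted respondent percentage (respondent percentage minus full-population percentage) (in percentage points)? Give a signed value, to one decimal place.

+1.0 percentage points

Nonresponse fraction = 1 − 0.67 = 0.33.
Bias = (nonresponse fraction) × (respondent percentage − nonrespondent percentage)
     = 0.33 × (68.2 − 65.2) = 0.33 × 3 = 0.99.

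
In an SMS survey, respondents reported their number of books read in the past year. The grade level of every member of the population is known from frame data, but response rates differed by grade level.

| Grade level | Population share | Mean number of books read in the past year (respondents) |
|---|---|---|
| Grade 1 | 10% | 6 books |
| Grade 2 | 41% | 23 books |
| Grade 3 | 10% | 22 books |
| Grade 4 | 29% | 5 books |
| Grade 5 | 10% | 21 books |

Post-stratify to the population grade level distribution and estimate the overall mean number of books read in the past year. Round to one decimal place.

Reweight to the known grade level distribution:
  Grade 1: 0.1 × 6 = 0.6
  Grade 2: 0.41 × 23 = 9.43
  Grade 3: 0.1 × 22 = 2.2
  Grade 4: 0.29 × 5 = 1.45
  Grade 5: 0.1 × 21 = 2.1
Post-stratified estimate = 15.78 → 15.8.

15.8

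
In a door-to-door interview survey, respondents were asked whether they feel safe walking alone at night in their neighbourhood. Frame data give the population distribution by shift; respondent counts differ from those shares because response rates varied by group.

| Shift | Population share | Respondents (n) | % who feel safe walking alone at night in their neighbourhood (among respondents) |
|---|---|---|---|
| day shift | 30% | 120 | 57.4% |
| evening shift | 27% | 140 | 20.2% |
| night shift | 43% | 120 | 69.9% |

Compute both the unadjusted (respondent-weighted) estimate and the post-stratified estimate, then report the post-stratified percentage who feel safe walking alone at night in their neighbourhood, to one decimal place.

Naive respondent-only estimate (weights = respondent counts):
  (120/380)×57.4 + (140/380)×20.2 + (120/380)×69.9 = 47.6421%
Post-stratified estimate weights by population shares:
  0.3×57.4 + 0.27×20.2 + 0.43×69.9 = 52.731%

52.7%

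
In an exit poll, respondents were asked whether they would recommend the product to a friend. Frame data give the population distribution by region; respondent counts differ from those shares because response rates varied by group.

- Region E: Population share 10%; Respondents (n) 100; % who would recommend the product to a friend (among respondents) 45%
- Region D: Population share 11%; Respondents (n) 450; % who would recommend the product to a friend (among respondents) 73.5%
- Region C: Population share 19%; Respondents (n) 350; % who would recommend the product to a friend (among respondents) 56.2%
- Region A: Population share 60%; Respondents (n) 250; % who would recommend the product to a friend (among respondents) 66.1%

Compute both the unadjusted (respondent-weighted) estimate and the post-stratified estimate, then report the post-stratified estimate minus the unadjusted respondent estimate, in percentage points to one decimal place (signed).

-1.2 percentage points

Unadjusted (pooled respondent) estimate weights by respondent counts:
  (100/1150)×45 + (450/1150)×73.5 + (350/1150)×56.2 + (250/1150)×66.1 = 64.1478%
Reweighting by population region shares:
  0.1×45 + 0.11×73.5 + 0.19×56.2 + 0.6×66.1 = 62.923%
Difference = 62.923 − 64.1478 = -1.2248 pp.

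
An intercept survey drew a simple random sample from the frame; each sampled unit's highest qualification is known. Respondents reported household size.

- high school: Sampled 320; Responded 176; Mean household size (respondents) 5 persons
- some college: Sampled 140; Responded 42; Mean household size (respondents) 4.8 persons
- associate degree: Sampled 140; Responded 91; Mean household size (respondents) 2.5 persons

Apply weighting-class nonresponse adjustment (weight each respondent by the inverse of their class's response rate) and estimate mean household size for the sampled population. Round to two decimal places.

Class response rates: high school 176/320 = 55%, some college 42/140 = 30%, associate degree 91/140 = 65%.
Inverse-response-rate weighting restores each class to its sampled count, so class totals weight by n_sampled:
  high school: 320 × 5 = 1600
  some college: 140 × 4.8 = 672
  associate degree: 140 × 2.5 = 350
Adjusted estimate = 2622 / 600 = 4.37 → 4.37.

4.37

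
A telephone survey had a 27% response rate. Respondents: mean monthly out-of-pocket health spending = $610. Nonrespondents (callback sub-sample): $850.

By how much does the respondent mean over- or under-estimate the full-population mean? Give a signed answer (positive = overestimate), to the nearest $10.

-$180

Nonresponse fraction = 1 − 0.27 = 0.73.
Bias = (nonresponse fraction) × (respondent mean − nonrespondent mean)
     = 0.73 × (610 − 850) = 0.73 × -240 = -175.2.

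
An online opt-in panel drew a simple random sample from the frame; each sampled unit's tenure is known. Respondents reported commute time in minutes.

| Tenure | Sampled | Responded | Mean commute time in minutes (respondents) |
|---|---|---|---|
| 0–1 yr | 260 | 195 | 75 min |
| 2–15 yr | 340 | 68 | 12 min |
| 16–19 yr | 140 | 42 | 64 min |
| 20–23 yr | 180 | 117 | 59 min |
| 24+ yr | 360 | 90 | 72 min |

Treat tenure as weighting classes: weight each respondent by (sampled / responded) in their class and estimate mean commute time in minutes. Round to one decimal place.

54.0

Response rates by class: 0–1 yr 195/260 = 75%, 2–15 yr 68/340 = 20%, 16–19 yr 42/140 = 30%, 20–23 yr 117/180 = 65%, 24+ yr 90/360 = 25%.
Weighting each respondent by the inverse class response rate inflates each class back to its sampled size, so the class weight is n_sampled:
  0–1 yr: 260 × 75 = 19,500
  2–15 yr: 340 × 12 = 4080
  16–19 yr: 140 × 64 = 8960
  20–23 yr: 180 × 59 = 10,620
  24+ yr: 360 × 72 = 25,920
Adjusted estimate = 69,080 / 1,280 = 53.9688 → 54.0.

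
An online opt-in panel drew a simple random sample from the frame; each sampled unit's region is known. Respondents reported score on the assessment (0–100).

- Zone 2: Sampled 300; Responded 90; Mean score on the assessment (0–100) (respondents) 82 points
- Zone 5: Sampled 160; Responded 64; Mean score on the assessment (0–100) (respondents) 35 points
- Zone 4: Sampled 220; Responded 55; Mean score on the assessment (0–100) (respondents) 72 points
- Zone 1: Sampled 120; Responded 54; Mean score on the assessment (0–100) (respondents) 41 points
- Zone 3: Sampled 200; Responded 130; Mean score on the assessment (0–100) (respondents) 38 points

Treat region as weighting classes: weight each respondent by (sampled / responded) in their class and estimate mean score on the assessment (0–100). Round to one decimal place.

58.6

Class response rates: Zone 2 90/300 = 30%, Zone 5 64/160 = 40%, Zone 4 55/220 = 25%, Zone 1 54/120 = 45%, Zone 3 130/200 = 65%.
Weighting each respondent by the inverse class response rate inflates each class back to its sampled size, so the class weight is n_sampled:
  Zone 2: 300 × 82 = 24,600
  Zone 5: 160 × 35 = 5600
  Zone 4: 220 × 72 = 15,840
  Zone 1: 120 × 41 = 4920
  Zone 3: 200 × 38 = 7600
Adjusted estimate = 58,560 / 1,000 = 58.56 → 58.6.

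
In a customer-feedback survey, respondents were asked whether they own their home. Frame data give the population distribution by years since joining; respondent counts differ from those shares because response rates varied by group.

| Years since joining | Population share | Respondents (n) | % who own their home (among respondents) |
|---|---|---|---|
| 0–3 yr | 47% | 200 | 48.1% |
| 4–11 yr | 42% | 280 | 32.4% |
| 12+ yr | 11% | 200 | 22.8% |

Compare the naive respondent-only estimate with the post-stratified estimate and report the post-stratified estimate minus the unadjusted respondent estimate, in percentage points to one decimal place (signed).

Unadjusted (pooled respondent) estimate weights by respondent counts:
  (200/680)×48.1 + (280/680)×32.4 + (200/680)×22.8 = 34.1941%
Reweighting by population years since joining shares:
  0.47×48.1 + 0.42×32.4 + 0.11×22.8 = 38.723%
Difference = 38.723 − 34.1941 = 4.5289 pp.

+4.5 percentage points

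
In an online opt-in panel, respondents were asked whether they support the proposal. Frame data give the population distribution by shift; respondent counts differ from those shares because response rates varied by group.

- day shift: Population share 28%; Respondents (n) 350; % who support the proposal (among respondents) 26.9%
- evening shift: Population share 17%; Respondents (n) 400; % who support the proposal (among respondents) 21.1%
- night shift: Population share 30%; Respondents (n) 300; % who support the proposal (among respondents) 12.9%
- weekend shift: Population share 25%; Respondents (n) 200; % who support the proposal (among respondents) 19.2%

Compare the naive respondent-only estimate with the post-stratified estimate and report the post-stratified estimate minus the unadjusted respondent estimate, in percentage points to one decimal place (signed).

-0.7 percentage points

Without adjustment, the pooled respondent share is:
  (350/1250)×26.9 + (400/1250)×21.1 + (300/1250)×12.9 + (200/1250)×19.2 = 20.452%
Post-stratifying to population shares instead:
  0.28×26.9 + 0.17×21.1 + 0.3×12.9 + 0.25×19.2 = 19.789%
Difference = 19.789 − 20.452 = -0.663 pp.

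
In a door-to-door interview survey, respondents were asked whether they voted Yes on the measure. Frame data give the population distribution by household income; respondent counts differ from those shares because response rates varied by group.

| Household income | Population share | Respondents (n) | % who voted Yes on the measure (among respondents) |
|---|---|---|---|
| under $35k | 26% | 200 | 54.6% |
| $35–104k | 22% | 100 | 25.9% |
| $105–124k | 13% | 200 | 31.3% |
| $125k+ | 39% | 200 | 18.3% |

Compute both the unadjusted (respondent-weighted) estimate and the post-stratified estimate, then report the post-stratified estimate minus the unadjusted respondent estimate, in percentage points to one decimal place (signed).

Without adjustment, the pooled respondent share is:
  (200/700)×54.6 + (100/700)×25.9 + (200/700)×31.3 + (200/700)×18.3 = 33.4714%
Post-stratified estimate weights by population shares:
  0.26×54.6 + 0.22×25.9 + 0.13×31.3 + 0.39×18.3 = 31.1%
Difference = 31.1 − 33.4714 = -2.3714 pp.

-2.4 percentage points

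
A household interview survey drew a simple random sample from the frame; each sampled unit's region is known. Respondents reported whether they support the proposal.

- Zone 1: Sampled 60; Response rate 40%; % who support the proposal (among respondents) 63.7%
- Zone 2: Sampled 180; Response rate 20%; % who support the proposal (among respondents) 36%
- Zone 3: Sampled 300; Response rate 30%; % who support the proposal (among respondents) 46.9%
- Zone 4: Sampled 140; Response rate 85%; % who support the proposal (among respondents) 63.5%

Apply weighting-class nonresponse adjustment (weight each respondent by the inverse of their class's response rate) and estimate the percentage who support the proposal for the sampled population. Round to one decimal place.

48.9%

Inverse-response-rate weighting restores each class to its sampled count, so class totals weight by n_sampled:
  Zone 1: 60 × 63.7 = 3822
  Zone 2: 180 × 36 = 6480
  Zone 3: 300 × 46.9 = 14,070
  Zone 4: 140 × 63.5 = 8890
Adjusted estimate = 33,262 / 680 = 48.9147 → 48.9%.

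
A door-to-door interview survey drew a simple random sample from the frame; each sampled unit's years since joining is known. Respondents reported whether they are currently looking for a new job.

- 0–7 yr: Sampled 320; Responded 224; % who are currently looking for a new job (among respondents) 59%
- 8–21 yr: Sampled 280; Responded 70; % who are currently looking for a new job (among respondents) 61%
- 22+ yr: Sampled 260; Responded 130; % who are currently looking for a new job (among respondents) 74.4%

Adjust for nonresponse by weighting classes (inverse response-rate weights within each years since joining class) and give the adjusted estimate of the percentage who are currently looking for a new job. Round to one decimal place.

Response rates by class: 0–7 yr 224/320 = 70%, 8–21 yr 70/280 = 25%, 22+ yr 130/260 = 50%.
Inverse-response-rate weighting restores each class to its sampled count, so class totals weight by n_sampled:
  0–7 yr: 320 × 59 = 18,880
  8–21 yr: 280 × 61 = 17,080
  22+ yr: 260 × 74.4 = 19,344
Adjusted estimate = 55,304 / 860 = 64.307 → 64.3%.

64.3%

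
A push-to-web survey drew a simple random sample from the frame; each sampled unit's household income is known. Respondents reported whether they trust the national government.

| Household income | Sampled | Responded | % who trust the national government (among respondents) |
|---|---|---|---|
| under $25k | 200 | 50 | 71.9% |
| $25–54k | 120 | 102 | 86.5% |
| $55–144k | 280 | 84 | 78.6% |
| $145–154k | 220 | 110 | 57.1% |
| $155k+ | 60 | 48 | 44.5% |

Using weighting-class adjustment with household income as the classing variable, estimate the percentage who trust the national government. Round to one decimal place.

Response rates by class: under $25k 50/200 = 25%, $25–54k 102/120 = 85%, $55–144k 84/280 = 30%, $145–154k 110/220 = 50%, $155k+ 48/60 = 80%.
Inverse-response-rate weighting restores each class to its sampled count, so class totals weight by n_sampled:
  under $25k: 200 × 71.9 = 14380
  $25–54k: 120 × 86.5 = 10,380
  $55–144k: 280 × 78.6 = 22,008
  $145–154k: 220 × 57.1 = 12,562
  $155k+: 60 × 44.5 = 2670
Adjusted estimate = 62,000 / 880 = 70.4545 → 70.5%.

70.5%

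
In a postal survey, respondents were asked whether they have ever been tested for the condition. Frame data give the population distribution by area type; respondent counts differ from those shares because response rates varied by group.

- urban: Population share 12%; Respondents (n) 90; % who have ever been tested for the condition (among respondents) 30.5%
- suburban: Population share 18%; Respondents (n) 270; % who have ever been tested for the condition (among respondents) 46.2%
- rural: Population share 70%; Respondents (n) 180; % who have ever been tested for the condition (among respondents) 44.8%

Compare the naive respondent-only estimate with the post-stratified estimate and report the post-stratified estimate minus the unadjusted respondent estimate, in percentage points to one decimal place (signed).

Unadjusted (pooled respondent) estimate weights by respondent counts:
  (90/540)×30.5 + (270/540)×46.2 + (180/540)×44.8 = 43.1167%
Reweighting by population area type shares:
  0.12×30.5 + 0.18×46.2 + 0.7×44.8 = 43.336%
Difference = 43.336 − 43.1167 = 0.2193 pp.

+0.2 percentage points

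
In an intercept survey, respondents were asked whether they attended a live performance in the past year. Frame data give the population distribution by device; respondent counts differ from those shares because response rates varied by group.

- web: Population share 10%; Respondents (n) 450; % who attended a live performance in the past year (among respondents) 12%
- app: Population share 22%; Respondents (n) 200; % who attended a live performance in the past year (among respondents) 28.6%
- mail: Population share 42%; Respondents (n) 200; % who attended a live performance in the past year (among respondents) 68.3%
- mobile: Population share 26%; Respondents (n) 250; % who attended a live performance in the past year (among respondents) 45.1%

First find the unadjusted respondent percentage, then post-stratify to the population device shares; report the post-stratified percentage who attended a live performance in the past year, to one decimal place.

Unadjusted (pooled respondent) estimate weights by respondent counts:
  (450/1100)×12 + (200/1100)×28.6 + (200/1100)×68.3 + (250/1100)×45.1 = 32.7773%
Reweighting by population device shares:
  0.1×12 + 0.22×28.6 + 0.42×68.3 + 0.26×45.1 = 47.904%

47.9%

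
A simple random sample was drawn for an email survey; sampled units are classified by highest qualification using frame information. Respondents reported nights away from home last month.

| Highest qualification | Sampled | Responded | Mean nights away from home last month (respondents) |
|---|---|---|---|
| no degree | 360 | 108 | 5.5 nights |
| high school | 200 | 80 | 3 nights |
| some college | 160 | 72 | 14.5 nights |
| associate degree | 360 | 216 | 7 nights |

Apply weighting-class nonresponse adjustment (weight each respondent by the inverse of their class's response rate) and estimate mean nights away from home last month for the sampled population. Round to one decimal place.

6.9

Class response rates: no degree 108/360 = 30%, high school 80/200 = 40%, some college 72/160 = 45%, associate degree 216/360 = 60%.
Weighting each respondent by the inverse class response rate inflates each class back to its sampled size, so the class weight is n_sampled:
  no degree: 360 × 5.5 = 1980
  high school: 200 × 3 = 600
  some college: 160 × 14.5 = 2320
  associate degree: 360 × 7 = 2520
Adjusted estimate = 7420 / 1,080 = 6.87037 → 6.9.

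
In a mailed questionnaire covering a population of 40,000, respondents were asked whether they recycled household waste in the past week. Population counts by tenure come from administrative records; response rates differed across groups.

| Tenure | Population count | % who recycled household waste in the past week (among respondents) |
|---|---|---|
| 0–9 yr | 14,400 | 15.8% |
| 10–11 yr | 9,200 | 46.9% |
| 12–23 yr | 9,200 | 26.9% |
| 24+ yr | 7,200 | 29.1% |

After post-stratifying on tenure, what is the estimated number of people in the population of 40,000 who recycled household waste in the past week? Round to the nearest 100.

11,200

Estimated count per cell = population count × respondent percentage:
  0–9 yr: 14,400 × 15.8% = 2275.2
  10–11 yr: 9,200 × 46.9% = 4314.8
  12–23 yr: 9,200 × 26.9% = 2474.8
  24+ yr: 7,200 × 29.1% = 2095.2
Estimated total = 11,160 → 11,200.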